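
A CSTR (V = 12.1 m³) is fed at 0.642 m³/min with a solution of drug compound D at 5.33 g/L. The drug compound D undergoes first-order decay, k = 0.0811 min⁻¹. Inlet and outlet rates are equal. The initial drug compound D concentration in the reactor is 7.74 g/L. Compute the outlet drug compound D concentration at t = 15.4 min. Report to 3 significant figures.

2.82 g/L

Accumulation = in − out − consumed: V dC/dt = Q C_in − Q C − k V C.
dC/dt = (Q/V) C_in − (Q/V + k) C; effective rate a = Q/V + k = 0.053058 + 0.0811 = 0.13416 min⁻¹.
C_ss = Q C_in/(Q + kV) = 2.1080 g/L; C(t) = C_ss + (C₀ − C_ss) e^(−a t).
C(15.4) = 2.1080 + (5.6320)·e^(−0.13416·15.4) = 2.1080 + (5.6320)·0.12669 = 2.8215 g/L.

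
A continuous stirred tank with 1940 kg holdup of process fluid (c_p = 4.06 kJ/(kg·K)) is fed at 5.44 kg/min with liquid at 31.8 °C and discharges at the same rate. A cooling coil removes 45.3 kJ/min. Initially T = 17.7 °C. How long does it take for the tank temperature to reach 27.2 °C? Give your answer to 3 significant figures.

554 min

Energy balance: M c_p dT/dt = ṁ c_p (T_in − T) − 45.3.
τ = M/ṁ = 356.62 min; T_ss = T_in − Q̇/(ṁ c_p) = 29.749 °C.
T(t) = T_ss + (T₀ − T_ss) e^(−t/τ). Set T = 27.2:
e^(−t/τ) = (27.2 − 29.749)/(17.7 − 29.749) = 0.21155
t = −356.62 · ln(0.21155) = 553.93 min.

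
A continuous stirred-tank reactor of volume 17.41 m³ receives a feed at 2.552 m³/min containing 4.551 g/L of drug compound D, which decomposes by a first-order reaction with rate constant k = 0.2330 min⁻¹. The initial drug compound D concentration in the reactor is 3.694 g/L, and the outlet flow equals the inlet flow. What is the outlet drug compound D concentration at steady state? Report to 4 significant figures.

1.757 g/L

Species balance: V dC/dt = Q C_in − Q C − k V C.
Steady state (dC/dt = 0): C_ss = Q C_in/(Q + kV) = C_in/(1 + kV/Q).
C_ss = 2.552·4.551/(2.552 + 0.2330·17.41) = 11.6142/6.60853 = 1.75745 g/L.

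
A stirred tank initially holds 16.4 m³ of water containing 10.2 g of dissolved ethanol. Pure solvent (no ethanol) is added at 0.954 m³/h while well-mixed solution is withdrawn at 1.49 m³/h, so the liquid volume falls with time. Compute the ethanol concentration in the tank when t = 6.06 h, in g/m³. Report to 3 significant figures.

0.420 g/m³

Total volume: dV/dt = Q_in − Q_out = -0.53600 m³/h, so V(t) = 16.4 − 0.53600 t and V(6.06) = 13.152 m³.
Species balance (pure solvent in): dm/dt = −Q_out · m/V(t).
Separate: dm/m = −Q_out dt/V(t) ⇒ ln(m/m₀) = −(Q_out/(Q_in−Q_out)) ln(V/V₀).
m = m₀ (V₀/V)^(Q_out/(Q_in−Q_out)) = 10.2 × (16.4/13.152)^(-2.7799) = 5.5224 g.
C = m/V = 5.5224/13.152 = 0.41990 g/m³.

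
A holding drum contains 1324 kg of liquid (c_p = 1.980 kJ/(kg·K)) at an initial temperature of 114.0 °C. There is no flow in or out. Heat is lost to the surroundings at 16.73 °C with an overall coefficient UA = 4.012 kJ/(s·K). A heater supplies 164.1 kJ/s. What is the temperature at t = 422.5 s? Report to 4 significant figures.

87.16 °C

M c_p dT/dt = −UA(T − T_amb) + Q̇.
dT/dt = (T_ss − T)/τ with T_ss = T_amb + Q̇/UA = 16.73 + 164.1/4.012 = 57.6323 °C, τ = M c_p/UA = 1324·1.980/4.012 = 653.420 s.
Integrating: T(t) = T_ss + (T₀ − T_ss) e^(−t/τ).
T(422.5) = 57.6323 + (56.3677)·0.523825 = 87.1591 °C.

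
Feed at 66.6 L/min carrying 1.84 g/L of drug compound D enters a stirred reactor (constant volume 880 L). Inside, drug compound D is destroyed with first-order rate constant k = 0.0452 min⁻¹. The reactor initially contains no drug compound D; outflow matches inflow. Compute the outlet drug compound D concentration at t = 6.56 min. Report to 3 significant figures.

Accumulation = in − out − consumed: V dC/dt = Q C_in − Q C − k V C.
dC/dt = (Q/V) C_in − (Q/V + k) C; effective rate a = Q/V + k = 0.075682 + 0.0452 = 0.12088 min⁻¹.
C_ss = Q C_in/(Q + kV) = 1.1520 g/L; C(t) = C_ss + (C₀ − C_ss) e^(−a t).
C(6.56) = 1.1520 + (-1.1520)·e^(−0.12088·6.56) = 1.1520 + (-1.1520)·0.45249 = 0.63072 g/L.

0.631 g/L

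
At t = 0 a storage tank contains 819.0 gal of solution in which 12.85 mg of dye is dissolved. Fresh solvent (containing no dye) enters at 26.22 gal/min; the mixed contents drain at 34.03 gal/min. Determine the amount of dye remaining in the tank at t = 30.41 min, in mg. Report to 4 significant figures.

Total volume: dV/dt = Q_in − Q_out = -7.81000 gal/min, so V(t) = 819.0 − 7.81000 t and V(30.41) = 581.498 gal.
Species balance (pure solvent in): dm/dt = −Q_out · m/V(t).
dm/m = −Q_out dt/(V₀ − 7.81000 t); integrating gives ln(m/m₀) = −(Q_out/(Q_in−Q_out)) ln(V/V₀).
m = m₀ (V₀/V)^(Q_out/(Q_in−Q_out)) = 12.85 × (819.0/581.498)^(-4.35723) = 2.88953 mg.

2.890 mg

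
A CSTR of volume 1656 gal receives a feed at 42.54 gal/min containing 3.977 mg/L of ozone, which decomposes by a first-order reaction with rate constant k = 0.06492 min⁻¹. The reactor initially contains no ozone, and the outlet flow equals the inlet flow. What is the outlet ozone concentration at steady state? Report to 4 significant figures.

Accumulation = in − out − consumed: V dC/dt = Q C_in − Q C − k V C.
Steady state (dC/dt = 0): C_ss = Q C_in/(Q + kV) = C_in/(1 + kV/Q).
C_ss = 42.54·3.977/(42.54 + 0.06492·1656) = 169.182/150.048 = 1.12752 mg/L.

1.128 mg/L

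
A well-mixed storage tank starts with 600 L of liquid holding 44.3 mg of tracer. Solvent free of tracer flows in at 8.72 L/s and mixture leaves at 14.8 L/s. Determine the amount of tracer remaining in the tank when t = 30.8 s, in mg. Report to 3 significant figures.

17.8 mg

Let m(t) be the amount of tracer. Volume: V(t) = V₀ + (Q_in − Q_out) t = 600 − 6.0800 t; V(30.8) = 412.74 L.
Solute balance: dm/dt = 0 − Q_out C = −Q_out m/V(t).
dm/m = −Q_out dt/(V₀ − 6.0800 t); integrating gives ln(m/m₀) = −(Q_out/(Q_in−Q_out)) ln(V/V₀).
m = m₀ (V₀/V)^(Q_out/(Q_in−Q_out)) = 44.3 × (600/412.74)^(-2.4342) = 17.820 mg.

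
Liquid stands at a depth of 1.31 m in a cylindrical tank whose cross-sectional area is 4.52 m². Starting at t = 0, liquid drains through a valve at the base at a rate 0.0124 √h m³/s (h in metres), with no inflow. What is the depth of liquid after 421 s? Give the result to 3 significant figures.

With no inflow, A dh/dt = −0.0124 √h.
Separate and integrate: 2(√h − √h₀) = −(0.0124/A) t.
√h = √1.31 − 0.0124·421/(2·4.52) = 1.1446 − 0.57748 = 0.56707.
h = 0.56707² = 0.32157 m.

0.322 m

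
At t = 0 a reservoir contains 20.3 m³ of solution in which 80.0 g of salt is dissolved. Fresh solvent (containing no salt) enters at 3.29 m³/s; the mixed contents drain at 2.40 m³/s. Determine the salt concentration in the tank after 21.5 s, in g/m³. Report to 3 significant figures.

0.338 g/m³

Total volume: dV/dt = Q_in − Q_out = 0.89000 m³/s, so V(t) = 20.3 + 0.89000 t and V(21.5) = 39.435 m³.
No salt enters, so dm/dt = −Q_out · (m/V).
dm/m = −Q_out dt/(V₀ + 0.89000 t); integrating gives ln(m/m₀) = −(Q_out/(Q_in−Q_out)) ln(V/V₀).
m = m₀ (V₀/V)^(Q_out/(Q_in−Q_out)) = 80.0 × (20.3/39.435)^(2.6966) = 13.348 g.
C = m/V = 13.348/39.435 = 0.33848 g/m³.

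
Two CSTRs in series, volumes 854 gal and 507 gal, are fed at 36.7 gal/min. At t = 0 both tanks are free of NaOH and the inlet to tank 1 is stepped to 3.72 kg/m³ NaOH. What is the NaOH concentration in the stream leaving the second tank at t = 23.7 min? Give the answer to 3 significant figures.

1.39 kg/m³

Each tank obeys Vᵢ dCᵢ/dt = Q(Cᵢ₋₁ − Cᵢ), so τᵢ = Vᵢ/Q.
τ₁ = 854/36.7 = 23.270 min; τ₂ = 507/36.7 = 13.815 min.
Solving the cascade with C₁(0)=C₂(0)=0 gives C₂(t) = C_in[1 − (τ₁ e^(−t/τ₁) − τ₂ e^(−t/τ₂))/(τ₁ − τ₂)].
At t = 23.7: e^(−t/τ₁) = 0.36114, e^(−t/τ₂) = 0.17986.
C₂ = 3.72·[1 − (23.270·0.36114 − 13.815·0.17986)/(9.4550)] = 3.72·0.37400 = 1.3913 kg/m³.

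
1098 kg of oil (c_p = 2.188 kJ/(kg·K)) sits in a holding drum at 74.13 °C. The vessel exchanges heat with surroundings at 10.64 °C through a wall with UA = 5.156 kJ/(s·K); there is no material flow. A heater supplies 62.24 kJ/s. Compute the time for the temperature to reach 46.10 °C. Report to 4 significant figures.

Energy balance: M c_p dT/dt = −UA(T − T_amb) + Q̇.
τ = M c_p/UA = 465.947 s; T_ss = T_amb + Q̇/UA = 10.64 + 62.24/5.156 = 22.7114 °C.
T(t) = T_ss + (T₀ − T_ss)e^(−t/τ); set T = 46.10:
t = −τ ln[(T − T_ss)/(T₀ − T_ss)] = −465.947 · ln(0.454867) = 367.050 s.

367.1 s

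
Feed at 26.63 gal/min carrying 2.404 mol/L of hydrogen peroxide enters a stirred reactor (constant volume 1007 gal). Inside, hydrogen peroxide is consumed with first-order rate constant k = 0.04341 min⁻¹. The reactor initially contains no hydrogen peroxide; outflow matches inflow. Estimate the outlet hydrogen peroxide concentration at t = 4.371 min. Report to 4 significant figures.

0.2395 mol/L

Species balance: V dC/dt = Q C_in − Q C − k V C.
This is linear with rate a = Q/V + k = 0.0698549 min⁻¹.
C_ss = Q C_in/(Q + kV) = 0.910080 mol/L; C(t) = C_ss + (C₀ − C_ss) e^(−a t).
C(4.371) = 0.910080 + (-0.910080)·e^(−0.0698549·4.371) = 0.910080 + (-0.910080)·0.736876 = 0.239464 mol/L.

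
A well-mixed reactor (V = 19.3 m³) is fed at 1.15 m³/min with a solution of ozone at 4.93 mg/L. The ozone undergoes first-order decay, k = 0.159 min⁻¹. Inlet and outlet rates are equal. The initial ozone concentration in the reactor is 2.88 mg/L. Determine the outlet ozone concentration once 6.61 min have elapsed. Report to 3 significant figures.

1.71 mg/L

Species balance: V dC/dt = Q C_in − Q C − k V C.
This is linear with rate a = Q/V + k = 0.21859 min⁻¹.
C_ss = Q C_in/(Q + kV) = 1.3439 mg/L; C(t) = C_ss + (C₀ − C_ss) e^(−a t).
C(6.61) = 1.3439 + (1.5361)·e^(−0.21859·6.61) = 1.3439 + (1.5361)·0.23578 = 1.7061 mg/L.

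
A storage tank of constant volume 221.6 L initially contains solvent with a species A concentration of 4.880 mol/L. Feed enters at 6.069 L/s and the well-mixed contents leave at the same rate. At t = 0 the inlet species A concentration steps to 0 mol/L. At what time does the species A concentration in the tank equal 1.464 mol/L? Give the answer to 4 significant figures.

43.96 s

Species balance: V dC/dt = Q(C_in − C) ⇒ τ = V/Q = 36.5134 s.
C(t) = C_in + (C₀ − C_in) e^(−t/τ). Set C = 1.464 and solve for t:
e^(−t/τ) = (C − C_in)/(C₀ − C_in) = (1.464 − 0)/(4.880 − 0) = 0.300000
t = −τ ln(…) = 36.5134 × 1.20397 = 43.9612 s.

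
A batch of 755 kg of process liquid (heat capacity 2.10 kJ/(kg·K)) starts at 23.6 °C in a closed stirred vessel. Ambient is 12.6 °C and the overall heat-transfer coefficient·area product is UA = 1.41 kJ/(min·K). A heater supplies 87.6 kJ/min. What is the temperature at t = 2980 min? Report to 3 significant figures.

71.1 °C

M c_p dT/dt = −UA(T − T_amb) + Q̇.
dT/dt = (T_ss − T)/τ with T_ss = T_amb + Q̇/UA = 12.6 + 87.6/1.41 = 74.728 °C, τ = M c_p/UA = 755·2.10/1.41 = 1124.5 min.
This is linear first-order; T(t) = T_ss + (T₀ − T_ss) e^(−t/τ).
T(2980) = 74.728 + (-51.128)·0.070641 = 71.116 °C.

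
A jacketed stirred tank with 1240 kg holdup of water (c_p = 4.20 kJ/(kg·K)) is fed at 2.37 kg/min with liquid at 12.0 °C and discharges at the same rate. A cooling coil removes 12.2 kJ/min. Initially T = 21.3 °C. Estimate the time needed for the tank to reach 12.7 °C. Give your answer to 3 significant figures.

889 min

First-law balance (no shaft work): M c_p dT/dt = ṁ c_p (T_in − T) − 12.2.
τ = M/ṁ = 523.21 min; T_ss = T_in − Q̇/(ṁ c_p) = 10.774 °C.
T(t) = T_ss + (T₀ − T_ss) e^(−t/τ). Set T = 12.7:
e^(−t/τ) = (12.7 − 10.774)/(21.3 − 10.774) = 0.18295
t = −523.21 · ln(0.18295) = 888.70 min.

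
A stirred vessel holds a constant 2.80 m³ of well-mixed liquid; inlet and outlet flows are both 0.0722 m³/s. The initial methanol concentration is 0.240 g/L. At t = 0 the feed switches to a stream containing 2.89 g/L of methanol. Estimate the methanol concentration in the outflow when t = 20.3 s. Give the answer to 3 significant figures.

Mass balance on the solute (V constant): V dC/dt = Q(C_in − C).
Rewrite as dC/dt + C/τ = C_in/τ, τ = V/Q = 38.781 s.
Integrating: C(t) = C_in + (C₀ − C_in) e^(−t/τ).
C(20.3) = 2.89 + (0.240 − 2.89)·e^(−20.3/38.781) = 2.89 + (-2.6500)·0.59247 = 1.3199 g/L.

1.32 g/L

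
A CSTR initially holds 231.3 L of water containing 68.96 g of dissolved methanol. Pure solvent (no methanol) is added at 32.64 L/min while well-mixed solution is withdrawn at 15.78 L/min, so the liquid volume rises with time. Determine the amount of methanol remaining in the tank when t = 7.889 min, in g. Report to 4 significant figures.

45.08 g

Let m(t) be the amount of methanol. Volume: V(t) = V₀ + (Q_in − Q_out) t = 231.3 + 16.8600 t; V(7.889) = 364.309 L.
No methanol enters, so dm/dt = −Q_out · (m/V).
dm/m = −Q_out dt/(V₀ + 16.8600 t); integrating gives ln(m/m₀) = −(Q_out/(Q_in−Q_out)) ln(V/V₀).
m = m₀ (V₀/V)^(Q_out/(Q_in−Q_out)) = 68.96 × (231.3/364.309)^(0.935943) = 45.0756 g.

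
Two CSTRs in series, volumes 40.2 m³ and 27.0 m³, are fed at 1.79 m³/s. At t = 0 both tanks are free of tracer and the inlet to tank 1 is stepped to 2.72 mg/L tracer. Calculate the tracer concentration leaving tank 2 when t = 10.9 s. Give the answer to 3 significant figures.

0.323 mg/L

Time constants: τᵢ = Vᵢ/Q for each well-mixed tank.
τ₁ = 40.2/1.79 = 22.458 s; τ₂ = 27.0/1.79 = 15.084 s.
Solving the cascade with C₁(0)=C₂(0)=0 gives C₂(t) = C_in[1 − (τ₁ e^(−t/τ₁) − τ₂ e^(−t/τ₂))/(τ₁ − τ₂)].
At t = 10.9: e^(−t/τ₁) = 0.61548, e^(−t/τ₂) = 0.48547.
C₂ = 2.72·[1 − (22.458·0.61548 − 15.084·0.48547)/(7.3743)] = 2.72·0.11859 = 0.32256 mg/L.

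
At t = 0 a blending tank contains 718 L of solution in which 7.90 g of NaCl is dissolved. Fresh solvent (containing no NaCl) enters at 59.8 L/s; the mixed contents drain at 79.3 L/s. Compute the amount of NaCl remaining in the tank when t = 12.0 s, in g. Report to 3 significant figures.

1.59 g

Total volume: dV/dt = Q_in − Q_out = -19.500 L/s, so V(t) = 718 − 19.500 t and V(12.0) = 484.00 L.
No NaCl enters, so dm/dt = −Q_out · (m/V).
dm/m = −Q_out dt/(V₀ − 19.500 t); integrating gives ln(m/m₀) = −(Q_out/(Q_in−Q_out)) ln(V/V₀).
m = m₀ (V₀/V)^(Q_out/(Q_in−Q_out)) = 7.90 × (718/484.00)^(-4.0667) = 1.5889 g.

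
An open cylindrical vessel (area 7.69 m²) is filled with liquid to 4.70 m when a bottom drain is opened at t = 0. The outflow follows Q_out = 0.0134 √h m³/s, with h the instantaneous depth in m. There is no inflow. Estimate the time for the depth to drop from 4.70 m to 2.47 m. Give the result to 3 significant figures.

Volume balance on the tank: A dh/dt = −0.0134 √h.
This is separable: 2 d(√h)/dt = −0.0134/A, so √h = √h₀ − (0.0134/(2A)) t.
t = 2A(√h₀ − √h)/0.0134 = 2·7.69·(√4.70 − √2.47)/0.0134
  = 15.380 × (2.1679 − 1.5716) / 0.0134 = 684.44 s.

684 s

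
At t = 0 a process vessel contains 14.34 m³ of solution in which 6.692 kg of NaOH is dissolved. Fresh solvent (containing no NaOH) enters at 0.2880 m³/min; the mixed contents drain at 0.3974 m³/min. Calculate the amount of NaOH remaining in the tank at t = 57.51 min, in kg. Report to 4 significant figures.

Total volume: dV/dt = Q_in − Q_out = -0.109400 m³/min, so V(t) = 14.34 − 0.109400 t and V(57.51) = 8.04841 m³.
Species balance (pure solvent in): dm/dt = −Q_out · m/V(t).
dm/m = −Q_out dt/(V₀ − 0.109400 t); integrating gives ln(m/m₀) = −(Q_out/(Q_in−Q_out)) ln(V/V₀).
m = m₀ (V₀/V)^(Q_out/(Q_in−Q_out)) = 6.692 × (14.34/8.04841)^(-3.63254) = 0.821054 kg.

0.8211 kg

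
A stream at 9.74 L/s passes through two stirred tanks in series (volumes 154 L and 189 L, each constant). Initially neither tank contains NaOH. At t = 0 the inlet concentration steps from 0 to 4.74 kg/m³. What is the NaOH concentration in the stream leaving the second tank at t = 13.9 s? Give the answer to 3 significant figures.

Time constants: τᵢ = Vᵢ/Q for each well-mixed tank.
τ₁ = 154/9.74 = 15.811 s; τ₂ = 189/9.74 = 19.405 s.
Tank 1: C₁ = C_in(1 − e^(−t/τ₁)). Tank 2 (τ₁ ≠ τ₂): C₂ = C_in[1 − (τ₁ e^(−t/τ₁) − τ₂ e^(−t/τ₂))/(τ₁ − τ₂)].
At t = 13.9: e^(−t/τ₁) = 0.41514, e^(−t/τ₂) = 0.48854.
C₂ = 4.74·[1 − (15.811·0.41514 − 19.405·0.48854)/(-3.5934)] = 4.74·0.18850 = 0.89350 kg/m³.

0.893 kg/m³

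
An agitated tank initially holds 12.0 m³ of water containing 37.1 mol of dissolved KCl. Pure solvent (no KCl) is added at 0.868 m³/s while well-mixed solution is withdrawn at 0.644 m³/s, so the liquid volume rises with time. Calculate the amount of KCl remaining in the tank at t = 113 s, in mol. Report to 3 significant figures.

1.42 mol

Let m(t) be the amount of KCl. Volume: V(t) = V₀ + (Q_in − Q_out) t = 12.0 + 0.22400 t; V(113) = 37.312 m³.
Solute balance: dm/dt = 0 − Q_out C = −Q_out m/V(t).
Separate: dm/m = −Q_out dt/V(t) ⇒ ln(m/m₀) = −(Q_out/(Q_in−Q_out)) ln(V/V₀).
m = m₀ (V₀/V)^(Q_out/(Q_in−Q_out)) = 37.1 × (12.0/37.312)^(2.8750) = 1.4222 mol.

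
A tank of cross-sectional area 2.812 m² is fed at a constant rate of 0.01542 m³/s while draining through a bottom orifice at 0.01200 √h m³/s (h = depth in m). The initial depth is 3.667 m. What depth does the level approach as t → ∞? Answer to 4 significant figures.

Level balance: A dh/dt = 0.01542 − 0.01200 √h. Setting dh/dt = 0:
Q_in = 0.01200 √h_ss ⇒ √h_ss = 0.01542/0.01200 = 1.28500.
h_ss = 1.28500² = 1.65122 m. (Since h₀ = 3.667 m > h_ss, the level will fall toward this value.)

1.651 m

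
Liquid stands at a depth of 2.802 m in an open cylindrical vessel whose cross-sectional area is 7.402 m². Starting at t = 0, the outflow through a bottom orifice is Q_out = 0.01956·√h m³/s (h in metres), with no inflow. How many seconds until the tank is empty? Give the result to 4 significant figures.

1267 s

Mass balance (ρ constant): A dh/dt = −0.01956 √h.
∫ h^(−1/2) dh = −(0.01956/A) ∫ dt, giving 2√h = 2√h₀ − (0.01956/A) t.
Set h = 0: 2√h₀ = (0.01956/A) t_empty ⇒ t_empty = 2A√h₀/0.01956.
t_empty = 2·7.402·√2.802/0.01956 = 14.8040·1.67392/0.01956 = 1266.91 s.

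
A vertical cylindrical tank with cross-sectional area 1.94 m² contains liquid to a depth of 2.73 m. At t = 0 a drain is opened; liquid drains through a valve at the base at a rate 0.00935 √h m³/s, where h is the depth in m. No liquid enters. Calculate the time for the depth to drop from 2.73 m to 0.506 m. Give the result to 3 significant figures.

Volume balance on the tank: A dh/dt = −0.00935 √h.
Separate and integrate: 2(√h − √h₀) = −(0.00935/A) t.
t = 2A(√h₀ − √h)/0.00935 = 2·1.94·(√2.73 − √0.506)/0.00935
  = 3.8800 × (1.6523 − 0.71134) / 0.00935 = 390.46 s.

390 s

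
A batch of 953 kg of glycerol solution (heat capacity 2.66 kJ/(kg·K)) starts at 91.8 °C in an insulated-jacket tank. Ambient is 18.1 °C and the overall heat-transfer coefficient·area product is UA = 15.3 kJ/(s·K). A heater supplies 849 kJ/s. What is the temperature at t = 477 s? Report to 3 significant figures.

M c_p dT/dt = −UA(T − T_amb) + Q̇.
dT/dt = (T_ss − T)/τ with T_ss = T_amb + Q̇/UA = 18.1 + 849/15.3 = 73.590 °C, τ = M c_p/UA = 953·2.66/15.3 = 165.68 s.
Solution: T(t) = T_ss + (T₀ − T_ss) e^(−t/τ).
T(477) = 73.590 + (18.210)·0.056193 = 74.613 °C.

74.6 °C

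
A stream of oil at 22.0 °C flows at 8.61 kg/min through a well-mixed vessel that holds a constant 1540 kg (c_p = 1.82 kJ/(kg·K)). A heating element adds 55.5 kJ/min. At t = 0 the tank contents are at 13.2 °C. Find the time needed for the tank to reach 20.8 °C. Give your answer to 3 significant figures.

171 min

M c_p dT/dt = ṁ c_p (T_in − T) + Q̇.
τ = M/ṁ = 178.86 min; T_ss = T_in + Q̇/(ṁ c_p) = 25.542 °C.
T(t) = T_ss + (T₀ − T_ss) e^(−t/τ). Set T = 20.8:
e^(−t/τ) = (20.8 − 25.542)/(13.2 − 25.542) = 0.38420
t = −178.86 · ln(0.38420) = 171.10 min.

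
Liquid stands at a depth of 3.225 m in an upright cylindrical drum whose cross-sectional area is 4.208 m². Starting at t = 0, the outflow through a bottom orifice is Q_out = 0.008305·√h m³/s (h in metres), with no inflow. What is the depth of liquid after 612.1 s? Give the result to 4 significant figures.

1.420 m

Mass balance (ρ constant): A dh/dt = −0.008305 √h.
This is separable: 2 d(√h)/dt = −0.008305/A, so √h = √h₀ − (0.008305/(2A)) t.
√h = √3.225 − 0.008305·612.1/(2·4.208) = 1.79583 − 0.604027 = 1.19180.
h = 1.19180² = 1.42039 m.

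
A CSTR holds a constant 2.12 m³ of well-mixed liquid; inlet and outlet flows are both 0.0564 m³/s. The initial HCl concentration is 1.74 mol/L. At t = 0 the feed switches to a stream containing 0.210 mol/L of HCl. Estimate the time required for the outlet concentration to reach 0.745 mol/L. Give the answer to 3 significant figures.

39.5 s

Unsteady species balance (constant V, well mixed): V dC/dt = Q(C_in − C), so τ = V/Q = 37.589 s.
C(t) = C_in + (C₀ − C_in) e^(−t/τ). Set C = 0.745 and solve for t:
e^(−t/τ) = (C − C_in)/(C₀ − C_in) = (0.745 − 0.210)/(1.74 − 0.210) = 0.34967
t = −τ ln(…) = 37.589 × 1.0508 = 39.497 s.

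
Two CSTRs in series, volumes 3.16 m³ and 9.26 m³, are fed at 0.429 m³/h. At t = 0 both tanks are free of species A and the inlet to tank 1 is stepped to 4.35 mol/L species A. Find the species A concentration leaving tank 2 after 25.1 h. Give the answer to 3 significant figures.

Species balance on tank i: dCᵢ/dt = (Cᵢ₋₁ − Cᵢ)/τᵢ with τᵢ = Vᵢ/Q.
τ₁ = 3.16/0.429 = 7.3660 h; τ₂ = 9.26/0.429 = 21.585 h.
Tank 1: C₁ = C_in(1 − e^(−t/τ₁)). Tank 2 (τ₁ ≠ τ₂): C₂ = C_in[1 − (τ₁ e^(−t/τ₁) − τ₂ e^(−t/τ₂))/(τ₁ − τ₂)].
At t = 25.1: e^(−t/τ₁) = 0.033122, e^(−t/τ₂) = 0.31260.
C₂ = 4.35·[1 − (7.3660·0.033122 − 21.585·0.31260)/(-14.219)] = 4.35·0.54263 = 2.3604 mol/L.

2.36 mol/L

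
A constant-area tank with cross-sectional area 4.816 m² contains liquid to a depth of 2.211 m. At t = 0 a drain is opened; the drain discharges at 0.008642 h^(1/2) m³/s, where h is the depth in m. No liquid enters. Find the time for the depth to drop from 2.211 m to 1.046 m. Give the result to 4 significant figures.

Unsteady balance on liquid volume: A dh/dt = −0.008642 √h.
Separate and integrate: 2(√h − √h₀) = −(0.008642/A) t.
t = 2A(√h₀ − √h)/0.008642 = 2·4.816·(√2.211 − √1.046)/0.008642
  = 9.63200 × (1.48694 − 1.02274) / 0.008642 = 517.379 s.

517.4 s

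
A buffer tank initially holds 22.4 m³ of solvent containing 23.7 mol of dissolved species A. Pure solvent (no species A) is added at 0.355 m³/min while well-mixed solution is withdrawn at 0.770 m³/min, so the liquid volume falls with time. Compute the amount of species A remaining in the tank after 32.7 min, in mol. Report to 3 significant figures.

4.21 mol

Total volume: dV/dt = Q_in − Q_out = -0.41500 m³/min, so V(t) = 22.4 − 0.41500 t and V(32.7) = 8.8295 m³.
Solute balance: dm/dt = 0 − Q_out C = −Q_out m/V(t).
Separate: dm/m = −Q_out dt/V(t) ⇒ ln(m/m₀) = −(Q_out/(Q_in−Q_out)) ln(V/V₀).
m = m₀ (V₀/V)^(Q_out/(Q_in−Q_out)) = 23.7 × (22.4/8.8295)^(-1.8554) = 4.2129 mol.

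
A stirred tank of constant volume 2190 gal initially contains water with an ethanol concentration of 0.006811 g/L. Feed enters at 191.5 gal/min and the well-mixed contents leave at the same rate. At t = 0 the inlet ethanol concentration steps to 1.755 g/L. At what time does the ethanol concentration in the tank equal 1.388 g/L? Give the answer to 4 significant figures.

17.85 min

Species balance: V dC/dt = Q(C_in − C) ⇒ τ = V/Q = 11.4360 min.
C(t) = C_in + (C₀ − C_in) e^(−t/τ). Set C = 1.388 and solve for t:
e^(−t/τ) = (C − C_in)/(C₀ − C_in) = (1.388 − 1.755)/(0.006811 − 1.755) = 0.209932
t = −τ ln(…) = 11.4360 × 1.56097 = 17.8513 min.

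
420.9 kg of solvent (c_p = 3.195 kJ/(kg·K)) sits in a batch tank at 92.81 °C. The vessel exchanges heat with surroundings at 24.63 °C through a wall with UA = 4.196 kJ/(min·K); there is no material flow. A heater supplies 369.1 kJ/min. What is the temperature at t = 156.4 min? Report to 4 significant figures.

Lumped-capacitance energy balance: M c_p dT/dt = UA(T_amb − T) + Q̇.
dT/dt = (T_ss − T)/τ with T_ss = T_amb + Q̇/UA = 24.63 + 369.1/4.196 = 112.595 °C, τ = M c_p/UA = 420.9·3.195/4.196 = 320.490 min.
Integrating: T(t) = T_ss + (T₀ − T_ss) e^(−t/τ).
T(156.4) = 112.595 + (-19.7847)·0.613851 = 100.450 °C.

100.4 °C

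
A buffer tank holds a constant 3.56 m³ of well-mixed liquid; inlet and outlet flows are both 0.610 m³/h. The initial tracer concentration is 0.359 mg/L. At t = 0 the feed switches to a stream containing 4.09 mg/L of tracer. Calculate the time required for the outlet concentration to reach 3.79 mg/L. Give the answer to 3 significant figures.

14.7 h

Species balance: V dC/dt = Q(C_in − C) ⇒ τ = V/Q = 5.8361 h.
C(t) = C_in + (C₀ − C_in) e^(−t/τ). Set C = 3.79 and solve for t:
e^(−t/τ) = (C − C_in)/(C₀ − C_in) = (3.79 − 4.09)/(0.359 − 4.09) = 0.080407
t = −τ ln(…) = 5.8361 × 2.5206 = 14.711 h.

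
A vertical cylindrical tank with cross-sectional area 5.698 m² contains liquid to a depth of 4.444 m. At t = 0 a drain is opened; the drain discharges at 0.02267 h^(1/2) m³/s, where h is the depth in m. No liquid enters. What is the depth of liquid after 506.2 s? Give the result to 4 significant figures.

1.212 m

A dh/dt = −Q_out = −0.02267 √h.
∫ h^(−1/2) dh = −(0.02267/A) ∫ dt, giving 2√h = 2√h₀ − (0.02267/A) t.
√h = √4.444 − 0.02267·506.2/(2·5.698) = 2.10808 − 1.00698 = 1.10110.
h = 1.10110² = 1.21242 m.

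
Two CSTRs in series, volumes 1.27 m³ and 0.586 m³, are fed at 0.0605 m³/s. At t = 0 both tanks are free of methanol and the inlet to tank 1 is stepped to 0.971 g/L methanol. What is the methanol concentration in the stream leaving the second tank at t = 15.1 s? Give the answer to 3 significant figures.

0.268 g/L

Each tank obeys Vᵢ dCᵢ/dt = Q(Cᵢ₋₁ − Cᵢ), so τᵢ = Vᵢ/Q.
τ₁ = 1.27/0.0605 = 20.992 s; τ₂ = 0.586/0.0605 = 9.6860 s.
Solving the cascade with C₁(0)=C₂(0)=0 gives C₂(t) = C_in[1 − (τ₁ e^(−t/τ₁) − τ₂ e^(−t/τ₂))/(τ₁ − τ₂)].
At t = 15.1: e^(−t/τ₁) = 0.48708, e^(−t/τ₂) = 0.21035.
C₂ = 0.971·[1 − (20.992·0.48708 − 9.6860·0.21035)/(11.306)] = 0.971·0.27585 = 0.26785 g/L.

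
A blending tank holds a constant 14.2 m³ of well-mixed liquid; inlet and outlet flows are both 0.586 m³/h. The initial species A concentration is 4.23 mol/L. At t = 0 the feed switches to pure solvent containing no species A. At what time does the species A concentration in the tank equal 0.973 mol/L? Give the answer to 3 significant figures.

35.6 h

Species balance: V dC/dt = Q(C_in − C) ⇒ τ = V/Q = 24.232 h.
C(t) = C_in + (C₀ − C_in) e^(−t/τ). Set C = 0.973 and solve for t:
e^(−t/τ) = (C − C_in)/(C₀ − C_in) = (0.973 − 0)/(4.23 − 0) = 0.23002
t = −τ ln(…) = 24.232 × 1.4696 = 35.611 h.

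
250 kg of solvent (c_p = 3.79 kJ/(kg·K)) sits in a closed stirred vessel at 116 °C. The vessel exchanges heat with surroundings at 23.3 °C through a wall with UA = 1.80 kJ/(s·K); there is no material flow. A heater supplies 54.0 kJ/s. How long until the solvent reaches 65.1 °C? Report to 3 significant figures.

Unsteady energy balance on the tank contents: M c_p dT/dt = −UA(T − T_amb) + Q̇.
τ = M c_p/UA = 526.39 s; T_ss = T_amb + Q̇/UA = 23.3 + 54.0/1.80 = 53.300 °C.
T(t) = T_ss + (T₀ − T_ss)e^(−t/τ); set T = 65.1:
t = −τ ln[(T − T_ss)/(T₀ − T_ss)] = −526.39 · ln(0.18820) = 879.21 s.

879 s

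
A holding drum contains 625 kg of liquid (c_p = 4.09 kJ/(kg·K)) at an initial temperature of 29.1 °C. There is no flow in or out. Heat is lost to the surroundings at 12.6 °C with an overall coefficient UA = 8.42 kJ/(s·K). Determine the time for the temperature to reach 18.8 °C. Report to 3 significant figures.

297 s

M c_p dT/dt = −UA(T − T_amb).
τ = M c_p/UA = 303.59 s; T_ss = T_amb = 12.600 °C.
T(t) = T_ss + (T₀ − T_ss)e^(−t/τ); set T = 18.8:
t = −τ ln[(T − T_ss)/(T₀ − T_ss)] = −303.59 · ln(0.37576) = 297.16 s.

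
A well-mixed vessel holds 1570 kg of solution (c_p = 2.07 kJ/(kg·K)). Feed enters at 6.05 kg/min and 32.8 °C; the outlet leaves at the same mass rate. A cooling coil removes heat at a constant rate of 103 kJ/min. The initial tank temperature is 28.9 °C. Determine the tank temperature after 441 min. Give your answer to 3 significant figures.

M c_p dT/dt = ṁ c_p (T_in − T) − Q̇.
Rearrange: dT/dt = (T_ss − T)/τ with τ = M/ṁ = 259.50 min and T_ss = T_in − Q̇/(ṁ c_p) = 24.575 °C.
This is linear first-order; T(t) = T_ss + (T₀ − T_ss) e^(−t/τ).
T(441) = 24.575 + (4.3245)·e^(−441/259.50) = 24.575 + (4.3245)·0.18279 = 25.366 °C.

25.4 °C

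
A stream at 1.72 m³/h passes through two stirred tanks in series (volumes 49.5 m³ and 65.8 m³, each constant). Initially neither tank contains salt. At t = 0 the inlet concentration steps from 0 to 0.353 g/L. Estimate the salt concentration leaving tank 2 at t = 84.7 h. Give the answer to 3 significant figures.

Each tank obeys Vᵢ dCᵢ/dt = Q(Cᵢ₋₁ − Cᵢ), so τᵢ = Vᵢ/Q.
τ₁ = 49.5/1.72 = 28.779 h; τ₂ = 65.8/1.72 = 38.256 h.
Solving the cascade with C₁(0)=C₂(0)=0 gives C₂(t) = C_in[1 − (τ₁ e^(−t/τ₁) − τ₂ e^(−t/τ₂))/(τ₁ − τ₂)].
At t = 84.7: e^(−t/τ₁) = 0.052702, e^(−t/τ₂) = 0.10926.
C₂ = 0.353·[1 − (28.779·0.052702 − 38.256·0.10926)/(-9.4767)] = 0.353·0.71899 = 0.25380 g/L.

0.254 g/L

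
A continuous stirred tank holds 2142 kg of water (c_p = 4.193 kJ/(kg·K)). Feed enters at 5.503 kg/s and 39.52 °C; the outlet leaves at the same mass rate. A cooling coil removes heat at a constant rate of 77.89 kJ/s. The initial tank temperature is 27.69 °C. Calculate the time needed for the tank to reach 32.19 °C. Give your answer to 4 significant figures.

First-law balance (no shaft work): M c_p dT/dt = ṁ c_p (T_in − T) − 77.89.
τ = M/ṁ = 389.242 s; T_ss = T_in − Q̇/(ṁ c_p) = 36.1444 °C.
T(t) = T_ss + (T₀ − T_ss) e^(−t/τ). Set T = 32.19:
e^(−t/τ) = (32.19 − 36.1444)/(27.69 − 36.1444) = 0.467730
t = −389.242 · ln(0.467730) = 295.771 s.

295.8 s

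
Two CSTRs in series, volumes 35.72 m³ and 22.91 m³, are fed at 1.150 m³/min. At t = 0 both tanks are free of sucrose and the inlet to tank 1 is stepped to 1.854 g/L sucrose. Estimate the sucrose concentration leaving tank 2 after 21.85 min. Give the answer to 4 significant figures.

Each tank obeys Vᵢ dCᵢ/dt = Q(Cᵢ₋₁ − Cᵢ), so τᵢ = Vᵢ/Q.
τ₁ = 35.72/1.150 = 31.0609 min; τ₂ = 22.91/1.150 = 19.9217 min.
Tank 1: C₁ = C_in(1 − e^(−t/τ₁)). Tank 2 (τ₁ ≠ τ₂): C₂ = C_in[1 − (τ₁ e^(−t/τ₁) − τ₂ e^(−t/τ₂))/(τ₁ − τ₂)].
At t = 21.85: e^(−t/τ₁) = 0.494871, e^(−t/τ₂) = 0.333941.
C₂ = 1.854·[1 − (31.0609·0.494871 − 19.9217·0.333941)/(11.1391)] = 1.854·0.217313 = 0.402898 g/L.

0.4029 g/L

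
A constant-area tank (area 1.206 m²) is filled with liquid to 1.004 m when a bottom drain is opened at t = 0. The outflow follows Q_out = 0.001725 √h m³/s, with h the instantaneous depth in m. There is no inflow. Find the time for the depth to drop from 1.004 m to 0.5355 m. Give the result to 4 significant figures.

377.8 s

Unsteady balance on liquid volume: A dh/dt = −0.001725 √h.
Separate and integrate: 2(√h − √h₀) = −(0.001725/A) t.
t = 2A(√h₀ − √h)/0.001725 = 2·1.206·(√1.004 − √0.5355)/0.001725
  = 2.41200 × (1.00200 − 0.731779) / 0.001725 = 377.837 s.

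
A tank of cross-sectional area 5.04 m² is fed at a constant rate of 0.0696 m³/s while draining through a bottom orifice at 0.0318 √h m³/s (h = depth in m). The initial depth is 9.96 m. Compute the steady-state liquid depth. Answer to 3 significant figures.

Level balance: A dh/dt = 0.0696 − 0.0318 √h. Setting dh/dt = 0:
Q_in = 0.0318 √h_ss ⇒ √h_ss = 0.0696/0.0318 = 2.1887.
h_ss = 2.1887² = 4.7903 m. (Since h₀ = 9.96 m > h_ss, the level will fall toward this value.)

4.79 m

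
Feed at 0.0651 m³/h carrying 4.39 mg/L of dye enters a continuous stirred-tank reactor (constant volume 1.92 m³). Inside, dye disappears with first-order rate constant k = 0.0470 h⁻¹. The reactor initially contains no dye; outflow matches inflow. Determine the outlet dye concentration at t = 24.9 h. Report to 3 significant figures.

V dC/dt = Q(C_in − C) − k V C.
dC/dt = (Q/V) C_in − (Q/V + k) C; effective rate a = Q/V + k = 0.033906 + 0.0470 = 0.080906 h⁻¹.
C_ss = Q C_in/(Q + kV) = 1.8398 mg/L; C(t) = C_ss + (C₀ − C_ss) e^(−a t).
C(24.9) = 1.8398 + (-1.8398)·e^(−0.080906·24.9) = 1.8398 + (-1.8398)·0.13338 = 1.5944 mg/L.

1.59 mg/L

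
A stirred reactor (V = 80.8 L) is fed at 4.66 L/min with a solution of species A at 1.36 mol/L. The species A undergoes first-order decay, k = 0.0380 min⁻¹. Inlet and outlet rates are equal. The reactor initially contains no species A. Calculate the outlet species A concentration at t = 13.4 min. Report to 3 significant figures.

0.592 mol/L

Accumulation = in − out − consumed: V dC/dt = Q C_in − Q C − k V C.
This is linear with rate a = Q/V + k = 0.095673 min⁻¹.
C_ss = Q C_in/(Q + kV) = 0.81983 mol/L; C(t) = C_ss + (C₀ − C_ss) e^(−a t).
C(13.4) = 0.81983 + (-0.81983)·e^(−0.095673·13.4) = 0.81983 + (-0.81983)·0.27748 = 0.59235 mol/L.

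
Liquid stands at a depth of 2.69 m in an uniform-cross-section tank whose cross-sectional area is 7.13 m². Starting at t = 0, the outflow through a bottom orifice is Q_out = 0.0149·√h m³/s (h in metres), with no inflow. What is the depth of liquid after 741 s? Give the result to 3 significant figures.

0.750 m

A dh/dt = −Q_out = −0.0149 √h.
∫ h^(−1/2) dh = −(0.0149/A) ∫ dt, giving 2√h = 2√h₀ − (0.0149/A) t.
√h = √2.69 − 0.0149·741/(2·7.13) = 1.6401 − 0.77426 = 0.86587.
h = 0.86587² = 0.74972 m.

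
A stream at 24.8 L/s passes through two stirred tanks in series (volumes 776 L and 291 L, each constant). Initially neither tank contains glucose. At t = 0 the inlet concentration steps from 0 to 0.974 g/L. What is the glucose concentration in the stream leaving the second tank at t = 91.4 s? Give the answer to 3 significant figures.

0.890 g/L

Time constants: τᵢ = Vᵢ/Q for each well-mixed tank.
τ₁ = 776/24.8 = 31.290 s; τ₂ = 291/24.8 = 11.734 s.
Tank 1: C₁ = C_in(1 − e^(−t/τ₁)). Tank 2 (τ₁ ≠ τ₂): C₂ = C_in[1 − (τ₁ e^(−t/τ₁) − τ₂ e^(−t/τ₂))/(τ₁ − τ₂)].
At t = 91.4: e^(−t/τ₁) = 0.053878, e^(−t/τ₂) = 0.00041409.
C₂ = 0.974·[1 − (31.290·0.053878 − 11.734·0.00041409)/(19.556)] = 0.974·0.91404 = 0.89028 g/L.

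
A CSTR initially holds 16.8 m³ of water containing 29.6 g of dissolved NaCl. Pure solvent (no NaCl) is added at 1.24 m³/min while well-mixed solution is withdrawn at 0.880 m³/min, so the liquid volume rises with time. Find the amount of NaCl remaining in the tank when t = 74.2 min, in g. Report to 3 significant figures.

Total volume: dV/dt = Q_in − Q_out = 0.36000 m³/min, so V(t) = 16.8 + 0.36000 t and V(74.2) = 43.512 m³.
No NaCl enters, so dm/dt = −Q_out · (m/V).
Separate: dm/m = −Q_out dt/V(t) ⇒ ln(m/m₀) = −(Q_out/(Q_in−Q_out)) ln(V/V₀).
m = m₀ (V₀/V)^(Q_out/(Q_in−Q_out)) = 29.6 × (16.8/43.512)^(2.4444) = 2.8907 g.

2.89 g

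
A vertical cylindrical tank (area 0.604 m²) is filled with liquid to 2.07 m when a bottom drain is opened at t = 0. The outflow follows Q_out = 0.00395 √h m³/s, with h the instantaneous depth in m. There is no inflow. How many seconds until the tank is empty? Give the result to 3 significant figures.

Mass balance (ρ constant): A dh/dt = −0.00395 √h.
Separate and integrate: 2(√h − √h₀) = −(0.00395/A) t.
Set h = 0: 2√h₀ = (0.00395/A) t_empty ⇒ t_empty = 2A√h₀/0.00395.
t_empty = 2·0.604·√2.07/0.00395 = 1.2080·1.4387/0.00395 = 440.00 s.

440 s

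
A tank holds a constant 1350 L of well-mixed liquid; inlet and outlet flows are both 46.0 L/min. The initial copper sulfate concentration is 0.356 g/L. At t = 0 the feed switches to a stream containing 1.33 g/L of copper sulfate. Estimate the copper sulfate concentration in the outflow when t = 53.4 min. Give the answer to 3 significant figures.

1.17 g/L

Accumulation = in − out for the solute gives V dC/dt = Q(C_in − C).
So dC/dt = (C_in − C)/τ with τ = V/Q = 1350/46.0 = 29.348 min.
C approaches C_in exponentially: C(t) = C_in + (C₀ − C_in) e^(−t/τ).
C(53.4) = 1.33 + (0.356 − 1.33)·e^(−53.4/29.348) = 1.33 + (-0.97400)·0.16210 = 1.1721 g/L.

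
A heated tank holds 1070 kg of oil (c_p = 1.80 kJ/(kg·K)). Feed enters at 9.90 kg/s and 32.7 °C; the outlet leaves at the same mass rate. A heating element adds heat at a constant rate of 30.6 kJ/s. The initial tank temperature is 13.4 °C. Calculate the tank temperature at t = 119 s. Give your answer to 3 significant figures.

First-law balance (no shaft work): M c_p dT/dt = ṁ c_p (T_in − T) + 30.6.
Rearrange: dT/dt = (T_ss − T)/τ with τ = M/ṁ = 108.08 s and T_ss = T_in + Q̇/(ṁ c_p) = 34.417 °C.
This is linear first-order; T(t) = T_ss + (T₀ − T_ss) e^(−t/τ).
T(119) = 34.417 + (-21.017)·e^(−119/108.08) = 34.417 + (-21.017)·0.33253 = 27.428 °C.

27.4 °C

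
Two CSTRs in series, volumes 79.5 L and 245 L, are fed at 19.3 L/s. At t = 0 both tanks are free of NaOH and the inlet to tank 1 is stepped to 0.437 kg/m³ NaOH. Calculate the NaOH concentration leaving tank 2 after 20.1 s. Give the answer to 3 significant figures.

0.306 kg/m³

Time constants: τᵢ = Vᵢ/Q for each well-mixed tank.
τ₁ = 79.5/19.3 = 4.1192 s; τ₂ = 245/19.3 = 12.694 s.
Tank 1: C₁ = C_in(1 − e^(−t/τ₁)). Tank 2 (τ₁ ≠ τ₂): C₂ = C_in[1 − (τ₁ e^(−t/τ₁) − τ₂ e^(−t/τ₂))/(τ₁ − τ₂)].
At t = 20.1: e^(−t/τ₁) = 0.0075999, e^(−t/τ₂) = 0.20528.
C₂ = 0.437·[1 − (4.1192·0.0075999 − 12.694·0.20528)/(-8.5751)] = 0.437·0.69976 = 0.30580 kg/m³.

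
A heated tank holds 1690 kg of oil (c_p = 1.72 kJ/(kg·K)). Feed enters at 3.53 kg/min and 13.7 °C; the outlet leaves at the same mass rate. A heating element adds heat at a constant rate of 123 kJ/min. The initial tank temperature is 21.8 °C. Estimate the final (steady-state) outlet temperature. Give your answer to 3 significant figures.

Unsteady energy balance on the tank contents: M c_p dT/dt = ṁ c_p (T_in − T) + 123.
At steady state dT/dt = 0 ⇒ T_ss = T_in + Q̇/(ṁ c_p) = 13.7 + 123/(3.53·1.72) = 33.958 °C.

34.0 °C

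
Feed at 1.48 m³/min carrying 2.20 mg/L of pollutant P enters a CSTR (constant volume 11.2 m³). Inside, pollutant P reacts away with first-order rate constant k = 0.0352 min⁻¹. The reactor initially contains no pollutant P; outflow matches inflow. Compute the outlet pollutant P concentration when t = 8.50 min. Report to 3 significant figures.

Accumulation = in − out − consumed: V dC/dt = Q C_in − Q C − k V C.
dC/dt = (Q/V) C_in − (Q/V + k) C; effective rate a = Q/V + k = 0.13214 + 0.0352 = 0.16734 min⁻¹.
C_ss = Q C_in/(Q + kV) = 1.7372 mg/L; C(t) = C_ss + (C₀ − C_ss) e^(−a t).
C(8.50) = 1.7372 + (-1.7372)·e^(−0.16734·8.50) = 1.7372 + (-1.7372)·0.24113 = 1.3183 mg/L.

1.32 mg/L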